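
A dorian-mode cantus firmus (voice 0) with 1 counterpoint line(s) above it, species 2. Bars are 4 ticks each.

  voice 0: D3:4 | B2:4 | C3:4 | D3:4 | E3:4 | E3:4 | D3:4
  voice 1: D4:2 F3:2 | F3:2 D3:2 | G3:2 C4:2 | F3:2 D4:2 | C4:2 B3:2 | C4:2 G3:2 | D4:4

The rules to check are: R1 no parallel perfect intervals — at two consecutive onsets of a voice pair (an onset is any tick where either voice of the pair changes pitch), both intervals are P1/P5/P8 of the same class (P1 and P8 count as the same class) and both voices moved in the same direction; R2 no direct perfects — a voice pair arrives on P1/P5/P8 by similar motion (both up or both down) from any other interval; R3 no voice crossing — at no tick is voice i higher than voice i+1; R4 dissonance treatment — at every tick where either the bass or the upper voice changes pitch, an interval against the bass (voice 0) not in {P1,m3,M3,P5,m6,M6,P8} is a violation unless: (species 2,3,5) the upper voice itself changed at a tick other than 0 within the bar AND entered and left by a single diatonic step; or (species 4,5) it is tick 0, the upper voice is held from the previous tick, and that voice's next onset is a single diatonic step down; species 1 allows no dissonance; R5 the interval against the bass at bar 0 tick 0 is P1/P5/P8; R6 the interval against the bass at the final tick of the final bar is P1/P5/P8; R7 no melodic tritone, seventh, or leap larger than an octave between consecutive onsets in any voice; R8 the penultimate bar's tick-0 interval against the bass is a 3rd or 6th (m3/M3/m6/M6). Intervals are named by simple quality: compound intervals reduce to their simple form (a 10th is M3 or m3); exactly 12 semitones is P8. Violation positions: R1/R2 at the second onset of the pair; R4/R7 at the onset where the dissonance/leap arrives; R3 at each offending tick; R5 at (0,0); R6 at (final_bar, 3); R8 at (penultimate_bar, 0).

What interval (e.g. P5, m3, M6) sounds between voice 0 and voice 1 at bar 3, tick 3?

P8

voice 0=D3 voice 1=D4 -> P8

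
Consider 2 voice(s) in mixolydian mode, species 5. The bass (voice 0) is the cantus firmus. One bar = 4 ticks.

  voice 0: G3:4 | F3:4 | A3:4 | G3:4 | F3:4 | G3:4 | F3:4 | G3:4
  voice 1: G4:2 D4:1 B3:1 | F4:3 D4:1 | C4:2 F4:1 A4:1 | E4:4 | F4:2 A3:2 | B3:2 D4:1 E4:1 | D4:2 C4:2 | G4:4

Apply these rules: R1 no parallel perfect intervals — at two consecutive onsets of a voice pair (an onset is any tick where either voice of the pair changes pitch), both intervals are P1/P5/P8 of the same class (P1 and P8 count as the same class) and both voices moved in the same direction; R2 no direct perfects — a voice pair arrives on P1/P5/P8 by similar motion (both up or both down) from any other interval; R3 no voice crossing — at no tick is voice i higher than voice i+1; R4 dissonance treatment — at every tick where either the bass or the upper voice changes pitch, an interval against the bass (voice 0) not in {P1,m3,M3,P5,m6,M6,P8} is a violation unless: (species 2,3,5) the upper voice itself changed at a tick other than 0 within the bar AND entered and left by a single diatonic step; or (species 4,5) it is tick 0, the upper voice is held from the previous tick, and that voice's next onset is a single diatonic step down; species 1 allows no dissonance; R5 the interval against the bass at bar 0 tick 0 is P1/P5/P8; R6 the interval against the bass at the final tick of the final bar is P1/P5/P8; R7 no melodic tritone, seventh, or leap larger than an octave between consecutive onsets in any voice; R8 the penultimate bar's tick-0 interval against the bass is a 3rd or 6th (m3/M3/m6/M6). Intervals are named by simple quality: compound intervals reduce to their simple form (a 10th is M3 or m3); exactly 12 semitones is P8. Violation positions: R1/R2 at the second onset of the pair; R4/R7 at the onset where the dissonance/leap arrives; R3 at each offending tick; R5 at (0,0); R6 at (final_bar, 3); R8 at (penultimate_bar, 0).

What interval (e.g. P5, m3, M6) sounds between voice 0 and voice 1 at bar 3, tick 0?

voice 0=G3 voice 1=E4 -> M6

M6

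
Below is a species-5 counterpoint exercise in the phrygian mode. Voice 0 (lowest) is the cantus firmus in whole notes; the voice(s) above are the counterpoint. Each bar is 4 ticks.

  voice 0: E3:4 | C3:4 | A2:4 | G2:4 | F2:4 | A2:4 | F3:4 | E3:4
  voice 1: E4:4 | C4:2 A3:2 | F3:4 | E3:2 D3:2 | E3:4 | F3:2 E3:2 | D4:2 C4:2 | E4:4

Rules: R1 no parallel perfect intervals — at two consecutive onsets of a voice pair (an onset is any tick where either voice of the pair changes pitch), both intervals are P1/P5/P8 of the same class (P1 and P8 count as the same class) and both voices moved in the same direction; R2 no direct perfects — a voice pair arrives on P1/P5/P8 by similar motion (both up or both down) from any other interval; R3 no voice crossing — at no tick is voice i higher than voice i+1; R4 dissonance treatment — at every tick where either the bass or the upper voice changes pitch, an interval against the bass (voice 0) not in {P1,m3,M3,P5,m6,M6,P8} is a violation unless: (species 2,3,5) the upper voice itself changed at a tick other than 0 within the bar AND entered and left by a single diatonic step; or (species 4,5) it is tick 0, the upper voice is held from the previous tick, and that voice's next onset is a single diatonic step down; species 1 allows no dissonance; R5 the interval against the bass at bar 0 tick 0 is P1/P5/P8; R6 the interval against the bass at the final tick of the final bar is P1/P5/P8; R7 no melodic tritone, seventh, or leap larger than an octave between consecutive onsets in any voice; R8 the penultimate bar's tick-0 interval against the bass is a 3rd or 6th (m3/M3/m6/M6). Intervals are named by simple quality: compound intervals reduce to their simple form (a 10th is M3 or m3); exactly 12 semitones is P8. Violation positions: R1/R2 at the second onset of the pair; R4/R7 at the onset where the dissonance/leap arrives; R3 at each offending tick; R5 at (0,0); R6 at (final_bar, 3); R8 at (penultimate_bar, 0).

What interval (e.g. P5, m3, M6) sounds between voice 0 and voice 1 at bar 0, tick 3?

P8

voice 0=E3 voice 1=E4 -> P8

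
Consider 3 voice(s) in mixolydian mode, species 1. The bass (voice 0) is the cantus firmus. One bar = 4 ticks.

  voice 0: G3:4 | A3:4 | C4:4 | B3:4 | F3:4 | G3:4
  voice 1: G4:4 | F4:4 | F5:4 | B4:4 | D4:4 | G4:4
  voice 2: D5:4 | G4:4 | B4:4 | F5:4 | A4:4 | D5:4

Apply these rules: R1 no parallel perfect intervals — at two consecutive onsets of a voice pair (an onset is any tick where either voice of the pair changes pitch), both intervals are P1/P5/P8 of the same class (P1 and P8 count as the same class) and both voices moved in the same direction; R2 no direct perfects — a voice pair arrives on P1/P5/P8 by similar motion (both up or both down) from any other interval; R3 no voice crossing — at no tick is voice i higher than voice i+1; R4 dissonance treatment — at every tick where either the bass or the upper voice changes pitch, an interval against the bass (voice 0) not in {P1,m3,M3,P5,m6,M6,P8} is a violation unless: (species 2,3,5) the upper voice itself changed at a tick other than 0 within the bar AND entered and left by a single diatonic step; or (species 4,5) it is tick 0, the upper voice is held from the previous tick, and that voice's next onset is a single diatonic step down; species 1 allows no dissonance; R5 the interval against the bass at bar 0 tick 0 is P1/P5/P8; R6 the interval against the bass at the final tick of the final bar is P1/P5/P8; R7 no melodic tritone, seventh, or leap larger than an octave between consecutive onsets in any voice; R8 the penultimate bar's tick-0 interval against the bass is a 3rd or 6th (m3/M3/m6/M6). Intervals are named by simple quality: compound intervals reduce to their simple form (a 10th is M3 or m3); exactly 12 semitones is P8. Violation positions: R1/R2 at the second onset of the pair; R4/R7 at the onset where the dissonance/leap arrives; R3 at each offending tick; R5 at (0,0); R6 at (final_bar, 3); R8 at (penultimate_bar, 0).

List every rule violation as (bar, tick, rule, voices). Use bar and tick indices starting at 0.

(1, 0, R4, (0, 2))
(2, 0, R3, (1, 2))
(2, 0, R4, (0, 1))
(2, 0, R4, (0, 2))
(2, 1, R3, (1, 2))
(2, 2, R3, (1, 2))
(2, 3, R3, (1, 2))
(3, 0, R2, (0, 1))
(3, 0, R4, (0, 2))
(3, 0, R7, (1,))
(3, 0, R7, (2,))
(4, 0, R2, (1, 2))
(4, 0, R7, (0,))
(5, 0, R1, (1, 2))
(5, 0, R2, (0, 1))
(5, 0, R2, (0, 2))

bar 0: v0=G3 v1=G4 v2=D5 downbeat P5
bar 1: v0=A3 v1=F4 v2=G4 downbeat m7
bar 2: v0=C4 v1=F5 v2=B4 downbeat M7
bar 3: v0=B3 v1=B4 v2=F5 downbeat TT
bar 4: v0=F3 v1=D4 v2=A4 downbeat M3
bar 5: v0=G3 v1=G4 v2=D5 downbeat P5
  -> R4 @ bar 1 tick 0 v(0, 2): A3/G4 m7 untreated
  -> R3 @ bar 2 tick 0 v(1, 2): F5 above B4
  -> R4 @ bar 2 tick 0 v(0, 1): C4/F5 P4 untreated
  -> R4 @ bar 2 tick 0 v(0, 2): C4/B4 M7 untreated
  -> R3 @ bar 2 tick 1 v(1, 2): F5 above B4
  -> R3 @ bar 2 tick 2 v(1, 2): F5 above B4
  -> R3 @ bar 2 tick 3 v(1, 2): F5 above B4
  -> R2 @ bar 3 tick 0 v(0, 1): C4/F5 P4 -> B3/B4 P8 similar
  -> R4 @ bar 3 tick 0 v(0, 2): B3/F5 TT untreated
  -> R7 @ bar 3 tick 0 v(1,): F5->B4 leap 6st
  -> R7 @ bar 3 tick 0 v(2,): B4->F5 leap 6st
  -> R2 @ bar 4 tick 0 v(1, 2): B4/F5 TT -> D4/A4 P5 similar
  -> R7 @ bar 4 tick 0 v(0,): B3->F3 leap 6st
  -> R1 @ bar 5 tick 0 v(1, 2): D4/A4 P5 -> G4/D5 P5 similar
  -> R2 @ bar 5 tick 0 v(0, 1): F3/D4 M6 -> G3/G4 P8 similar
  -> R2 @ bar 5 tick 0 v(0, 2): F3/A4 M3 -> G3/D5 P5 similar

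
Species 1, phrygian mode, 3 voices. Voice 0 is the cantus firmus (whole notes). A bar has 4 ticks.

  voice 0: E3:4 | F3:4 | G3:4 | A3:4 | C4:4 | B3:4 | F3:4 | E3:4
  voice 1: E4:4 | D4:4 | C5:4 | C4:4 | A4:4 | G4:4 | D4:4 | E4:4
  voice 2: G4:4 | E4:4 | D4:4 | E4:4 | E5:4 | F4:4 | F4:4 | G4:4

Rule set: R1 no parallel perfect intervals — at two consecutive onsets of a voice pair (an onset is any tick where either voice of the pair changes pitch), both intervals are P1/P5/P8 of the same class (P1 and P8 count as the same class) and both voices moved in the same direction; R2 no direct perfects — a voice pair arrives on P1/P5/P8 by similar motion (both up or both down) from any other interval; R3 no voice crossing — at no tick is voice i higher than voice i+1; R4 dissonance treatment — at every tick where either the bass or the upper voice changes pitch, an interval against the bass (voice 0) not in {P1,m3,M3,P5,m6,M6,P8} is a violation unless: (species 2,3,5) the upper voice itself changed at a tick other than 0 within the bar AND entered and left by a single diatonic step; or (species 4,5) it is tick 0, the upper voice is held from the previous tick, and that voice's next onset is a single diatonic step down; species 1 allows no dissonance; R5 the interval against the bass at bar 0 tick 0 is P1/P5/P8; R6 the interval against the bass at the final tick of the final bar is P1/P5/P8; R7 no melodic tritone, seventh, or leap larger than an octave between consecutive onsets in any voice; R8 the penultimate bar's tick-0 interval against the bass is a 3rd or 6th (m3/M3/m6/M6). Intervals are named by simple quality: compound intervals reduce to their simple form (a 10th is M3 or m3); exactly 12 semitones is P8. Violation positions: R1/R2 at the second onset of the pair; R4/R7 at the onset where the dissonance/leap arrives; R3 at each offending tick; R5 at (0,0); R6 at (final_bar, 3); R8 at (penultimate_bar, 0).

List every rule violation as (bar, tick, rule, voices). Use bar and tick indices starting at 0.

bar 0: v0=E3 v1=E4 v2=G4 downbeat m3
bar 1: v0=F3 v1=D4 v2=E4 downbeat M7
bar 2: v0=G3 v1=C5 v2=D4 downbeat P5
bar 3: v0=A3 v1=C4 v2=E4 downbeat P5
bar 4: v0=C4 v1=A4 v2=E5 downbeat M3
bar 5: v0=B3 v1=G4 v2=F4 downbeat TT
bar 6: v0=F3 v1=D4 v2=F4 downbeat P8
bar 7: v0=E3 v1=E4 v2=G4 downbeat m3
  -> R5 @ bar 0 tick 0 v(0, 2): opens on m3
  -> R4 @ bar 1 tick 0 v(0, 2): F3/E4 M7 untreated
  -> R3 @ bar 2 tick 0 v(1, 2): C5 above D4
  -> R4 @ bar 2 tick 0 v(0, 1): G3/C5 P4 untreated
  -> R7 @ bar 2 tick 0 v(1,): D4->C5 leap 10st
  -> R3 @ bar 2 tick 1 v(1, 2): C5 above D4
  -> R3 @ bar 2 tick 2 v(1, 2): C5 above D4
  -> R3 @ bar 2 tick 3 v(1, 2): C5 above D4
  -> R1 @ bar 3 tick 0 v(0, 2): G3/D4 P5 -> A3/E4 P5 similar
  -> R2 @ bar 4 tick 0 v(1, 2): C4/E4 M3 -> A4/E5 P5 similar
  -> R3 @ bar 5 tick 0 v(1, 2): G4 above F4
  -> R4 @ bar 5 tick 0 v(0, 2): B3/F4 TT untreated
  -> R7 @ bar 5 tick 0 v(2,): E5->F4 leap 11st
  -> R3 @ bar 5 tick 1 v(1, 2): G4 above F4
  -> R3 @ bar 5 tick 2 v(1, 2): G4 above F4
  -> R3 @ bar 5 tick 3 v(1, 2): G4 above F4
  -> R7 @ bar 6 tick 0 v(0,): B3->F3 leap 6st
  -> R8 @ bar 6 tick 0 v(0, 2): penult P8 not 3rd/6th
  -> R6 @ bar 7 tick 3 v(0, 2): closes on m3

(0, 0, R5, (0, 2))
(1, 0, R4, (0, 2))
(2, 0, R3, (1, 2))
(2, 0, R4, (0, 1))
(2, 0, R7, (1,))
(2, 1, R3, (1, 2))
(2, 2, R3, (1, 2))
(2, 3, R3, (1, 2))
(3, 0, R1, (0, 2))
(4, 0, R2, (1, 2))
(5, 0, R3, (1, 2))
(5, 0, R4, (0, 2))
(5, 0, R7, (2,))
(5, 1, R3, (1, 2))
(5, 2, R3, (1, 2))
(5, 3, R3, (1, 2))
(6, 0, R7, (0,))
(6, 0, R8, (0, 2))
(7, 3, R6, (0, 2))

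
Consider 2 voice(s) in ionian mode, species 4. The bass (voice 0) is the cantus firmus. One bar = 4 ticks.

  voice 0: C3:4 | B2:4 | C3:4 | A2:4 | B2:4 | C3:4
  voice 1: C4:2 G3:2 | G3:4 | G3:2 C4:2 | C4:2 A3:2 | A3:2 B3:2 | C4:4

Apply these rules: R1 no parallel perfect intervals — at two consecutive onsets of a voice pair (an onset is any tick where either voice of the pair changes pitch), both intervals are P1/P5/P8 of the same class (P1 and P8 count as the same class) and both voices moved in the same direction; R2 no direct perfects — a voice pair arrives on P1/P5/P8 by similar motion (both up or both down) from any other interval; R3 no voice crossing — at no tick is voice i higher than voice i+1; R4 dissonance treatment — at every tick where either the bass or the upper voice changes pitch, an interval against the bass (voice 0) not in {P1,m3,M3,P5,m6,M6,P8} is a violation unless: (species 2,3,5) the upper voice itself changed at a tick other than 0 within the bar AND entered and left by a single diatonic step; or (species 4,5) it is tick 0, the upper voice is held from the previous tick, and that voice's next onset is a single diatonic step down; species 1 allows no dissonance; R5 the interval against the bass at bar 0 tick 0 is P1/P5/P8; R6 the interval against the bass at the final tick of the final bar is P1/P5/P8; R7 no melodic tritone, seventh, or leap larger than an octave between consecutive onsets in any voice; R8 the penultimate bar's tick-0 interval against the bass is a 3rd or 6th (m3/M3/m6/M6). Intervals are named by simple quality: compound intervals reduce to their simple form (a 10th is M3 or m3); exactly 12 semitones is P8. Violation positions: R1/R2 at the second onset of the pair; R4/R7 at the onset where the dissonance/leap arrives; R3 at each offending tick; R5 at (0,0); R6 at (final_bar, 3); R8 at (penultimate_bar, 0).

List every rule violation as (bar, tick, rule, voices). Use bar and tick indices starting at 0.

bar 0: v0=C3 v1=C4 downbeat P8
bar 1: v0=B2 v1=G3 downbeat m6
bar 2: v0=C3 v1=G3 downbeat P5
bar 3: v0=A2 v1=C4 downbeat m3
bar 4: v0=B2 v1=A3 downbeat m7
bar 5: v0=C3 v1=C4 downbeat P8
  -> R4 @ bar 4 tick 0 v(0, 1): B2/A3 m7 untreated
  -> R8 @ bar 4 tick 0 v(0, 1): penult m7 not 3rd/6th
  -> R1 @ bar 5 tick 0 v(0, 1): B2/B3 P8 -> C3/C4 P8 similar

(4, 0, R4, (0, 1))
(4, 0, R8, (0, 1))
(5, 0, R1, (0, 1))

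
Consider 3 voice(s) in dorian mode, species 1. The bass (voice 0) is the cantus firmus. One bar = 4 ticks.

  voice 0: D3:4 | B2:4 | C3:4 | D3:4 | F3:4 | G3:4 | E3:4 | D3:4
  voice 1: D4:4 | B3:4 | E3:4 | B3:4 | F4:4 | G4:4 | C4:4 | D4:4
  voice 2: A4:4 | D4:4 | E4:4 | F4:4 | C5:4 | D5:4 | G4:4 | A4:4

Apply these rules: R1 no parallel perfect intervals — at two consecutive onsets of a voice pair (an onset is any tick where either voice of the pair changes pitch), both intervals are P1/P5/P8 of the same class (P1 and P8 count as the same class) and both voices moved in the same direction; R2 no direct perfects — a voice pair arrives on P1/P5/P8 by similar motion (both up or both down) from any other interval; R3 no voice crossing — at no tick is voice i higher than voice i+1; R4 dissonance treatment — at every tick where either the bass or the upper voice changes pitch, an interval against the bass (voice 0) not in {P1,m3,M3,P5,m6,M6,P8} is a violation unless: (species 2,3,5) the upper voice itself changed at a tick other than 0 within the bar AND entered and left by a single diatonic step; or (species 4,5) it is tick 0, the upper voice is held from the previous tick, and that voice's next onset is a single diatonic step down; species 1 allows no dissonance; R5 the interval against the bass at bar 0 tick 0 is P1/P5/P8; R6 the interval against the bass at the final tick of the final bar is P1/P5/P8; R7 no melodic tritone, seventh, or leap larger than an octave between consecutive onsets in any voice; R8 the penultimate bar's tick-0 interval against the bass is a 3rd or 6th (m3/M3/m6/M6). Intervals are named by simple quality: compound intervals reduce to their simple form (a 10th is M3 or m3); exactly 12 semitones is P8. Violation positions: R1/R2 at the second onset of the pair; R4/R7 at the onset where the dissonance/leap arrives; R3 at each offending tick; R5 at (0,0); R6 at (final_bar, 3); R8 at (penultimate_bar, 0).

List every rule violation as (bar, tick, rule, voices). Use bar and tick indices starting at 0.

bar 0: v0=D3 v1=D4 v2=A4 downbeat P5
bar 1: v0=B2 v1=B3 v2=D4 downbeat m3
bar 2: v0=C3 v1=E3 v2=E4 downbeat M3
bar 3: v0=D3 v1=B3 v2=F4 downbeat m3
bar 4: v0=F3 v1=F4 v2=C5 downbeat P5
bar 5: v0=G3 v1=G4 v2=D5 downbeat P5
bar 6: v0=E3 v1=C4 v2=G4 downbeat m3
bar 7: v0=D3 v1=D4 v2=A4 downbeat P5
  -> R1 @ bar 1 tick 0 v(0, 1): D3/D4 P8 -> B2/B3 P8 similar
  -> R2 @ bar 4 tick 0 v(0, 1): D3/B3 M6 -> F3/F4 P8 similar
  -> R2 @ bar 4 tick 0 v(0, 2): D3/F4 m3 -> F3/C5 P5 similar
  -> R2 @ bar 4 tick 0 v(1, 2): B3/F4 TT -> F4/C5 P5 similar
  -> R7 @ bar 4 tick 0 v(1,): B3->F4 leap 6st
  -> R1 @ bar 5 tick 0 v(0, 1): F3/F4 P8 -> G3/G4 P8 similar
  -> R1 @ bar 5 tick 0 v(0, 2): F3/C5 P5 -> G3/D5 P5 similar
  -> R1 @ bar 5 tick 0 v(1, 2): F4/C5 P5 -> G4/D5 P5 similar
  -> R1 @ bar 6 tick 0 v(1, 2): G4/D5 P5 -> C4/G4 P5 similar
  -> R1 @ bar 7 tick 0 v(1, 2): C4/G4 P5 -> D4/A4 P5 similar

(1, 0, R1, (0, 1))
(4, 0, R2, (0, 1))
(4, 0, R2, (0, 2))
(4, 0, R2, (1, 2))
(4, 0, R7, (1,))
(5, 0, R1, (0, 1))
(5, 0, R1, (0, 2))
(5, 0, R1, (1, 2))
(6, 0, R1, (1, 2))
(7, 0, R1, (1, 2))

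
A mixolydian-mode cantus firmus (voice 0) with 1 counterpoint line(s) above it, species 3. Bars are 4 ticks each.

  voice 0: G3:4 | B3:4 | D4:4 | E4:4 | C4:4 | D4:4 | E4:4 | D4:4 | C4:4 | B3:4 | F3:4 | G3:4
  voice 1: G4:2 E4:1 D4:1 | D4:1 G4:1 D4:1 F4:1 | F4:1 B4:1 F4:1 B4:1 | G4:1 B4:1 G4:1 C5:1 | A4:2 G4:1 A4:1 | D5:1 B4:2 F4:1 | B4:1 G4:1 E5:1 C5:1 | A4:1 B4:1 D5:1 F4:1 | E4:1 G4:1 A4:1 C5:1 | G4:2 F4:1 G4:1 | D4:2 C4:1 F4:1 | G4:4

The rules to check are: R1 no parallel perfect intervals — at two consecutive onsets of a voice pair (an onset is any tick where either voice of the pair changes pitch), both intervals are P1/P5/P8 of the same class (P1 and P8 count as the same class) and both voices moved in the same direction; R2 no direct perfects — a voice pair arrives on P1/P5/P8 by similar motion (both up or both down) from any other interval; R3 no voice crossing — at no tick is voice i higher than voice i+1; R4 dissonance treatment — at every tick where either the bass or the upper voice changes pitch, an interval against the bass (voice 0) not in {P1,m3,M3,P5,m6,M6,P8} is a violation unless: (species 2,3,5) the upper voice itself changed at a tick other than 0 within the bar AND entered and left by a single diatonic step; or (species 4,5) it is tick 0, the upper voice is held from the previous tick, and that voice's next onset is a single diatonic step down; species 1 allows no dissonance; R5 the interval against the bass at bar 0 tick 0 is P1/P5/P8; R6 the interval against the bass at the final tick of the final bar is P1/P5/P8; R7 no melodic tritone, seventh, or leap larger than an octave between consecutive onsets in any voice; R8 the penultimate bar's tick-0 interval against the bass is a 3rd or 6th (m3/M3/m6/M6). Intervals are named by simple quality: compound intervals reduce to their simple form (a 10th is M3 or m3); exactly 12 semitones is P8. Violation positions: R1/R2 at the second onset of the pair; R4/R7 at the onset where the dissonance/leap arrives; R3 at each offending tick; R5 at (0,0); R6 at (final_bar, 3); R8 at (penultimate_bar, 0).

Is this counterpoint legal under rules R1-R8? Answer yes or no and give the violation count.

No (11 violations)

bar 0: v0=G3 v1=G4 (P8)
bar 1: v0=B3 v1=D4 (m3)
bar 2: v0=D4 v1=F4 (m3)
bar 3: v0=E4 v1=G4 (m3)
bar 4: v0=C4 v1=A4 (M6)
bar 5: v0=D4 v1=D5 (P8)
bar 6: v0=E4 v1=B4 (P5)
bar 7: v0=D4 v1=A4 (P5)
bar 8: v0=C4 v1=E4 (M3)
bar 9: v0=B3 v1=G4 (m6)
bar 10: v0=F3 v1=D4 (M6)
bar 11: v0=G3 v1=G4 (P8)
  R4 @ bar1.3: B3/F4 TT untreated
  R7 @ bar2.1: F4->B4 leap 6st
  R7 @ bar2.2: B4->F4 leap 6st
  R7 @ bar2.3: F4->B4 leap 6st
  R2 @ bar5.0: C4/A4 M6 -> D4/D5 P8 similar
  R7 @ bar5.3: B4->F4 leap 6st
  R2 @ bar6.0: D4/F4 m3 -> E4/B4 P5 similar
  R7 @ bar6.0: F4->B4 leap 6st
  R2 @ bar7.0: E4/C5 m6 -> D4/A4 P5 similar
  R7 @ bar10.0: B3->F3 leap 6st
  R1 @ bar11.0: F3/F4 P8 -> G3/G4 P8 similar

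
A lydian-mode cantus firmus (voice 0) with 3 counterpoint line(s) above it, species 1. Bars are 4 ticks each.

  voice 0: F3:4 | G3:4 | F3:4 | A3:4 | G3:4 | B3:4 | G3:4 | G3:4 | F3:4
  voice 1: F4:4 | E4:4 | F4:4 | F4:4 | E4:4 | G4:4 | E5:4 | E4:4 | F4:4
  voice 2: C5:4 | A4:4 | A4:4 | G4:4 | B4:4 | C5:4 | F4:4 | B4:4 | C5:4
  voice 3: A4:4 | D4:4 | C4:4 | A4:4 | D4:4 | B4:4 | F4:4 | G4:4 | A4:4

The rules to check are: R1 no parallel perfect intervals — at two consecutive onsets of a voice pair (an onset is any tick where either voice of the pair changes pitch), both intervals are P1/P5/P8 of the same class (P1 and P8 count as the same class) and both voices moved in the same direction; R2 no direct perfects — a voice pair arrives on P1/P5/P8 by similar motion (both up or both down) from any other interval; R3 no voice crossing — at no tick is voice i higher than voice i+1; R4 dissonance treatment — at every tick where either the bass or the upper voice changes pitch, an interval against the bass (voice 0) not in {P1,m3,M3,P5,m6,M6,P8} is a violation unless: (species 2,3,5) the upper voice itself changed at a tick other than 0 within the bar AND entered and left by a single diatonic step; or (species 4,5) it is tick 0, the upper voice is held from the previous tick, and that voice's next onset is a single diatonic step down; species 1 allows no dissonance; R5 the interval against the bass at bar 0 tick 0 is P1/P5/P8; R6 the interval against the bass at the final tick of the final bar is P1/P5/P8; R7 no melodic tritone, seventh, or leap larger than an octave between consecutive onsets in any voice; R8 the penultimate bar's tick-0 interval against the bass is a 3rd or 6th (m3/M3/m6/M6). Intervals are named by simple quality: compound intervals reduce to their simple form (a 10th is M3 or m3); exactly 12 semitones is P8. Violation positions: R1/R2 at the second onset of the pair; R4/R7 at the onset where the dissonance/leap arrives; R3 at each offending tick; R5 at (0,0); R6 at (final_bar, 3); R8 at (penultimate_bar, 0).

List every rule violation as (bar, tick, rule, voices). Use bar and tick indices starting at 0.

bar 0: v0=F3 v1=F4 v2=C5 v3=A4 downbeat M3
bar 1: v0=G3 v1=E4 v2=A4 v3=D4 downbeat P5
bar 2: v0=F3 v1=F4 v2=A4 v3=C4 downbeat P5
bar 3: v0=A3 v1=F4 v2=G4 v3=A4 downbeat P8
bar 4: v0=G3 v1=E4 v2=B4 v3=D4 downbeat P5
bar 5: v0=B3 v1=G4 v2=C5 v3=B4 downbeat P8
bar 6: v0=G3 v1=E5 v2=F4 v3=F4 downbeat m7
bar 7: v0=G3 v1=E4 v2=B4 v3=G4 downbeat P8
bar 8: v0=F3 v1=F4 v2=C5 v3=A4 downbeat M3
  -> R3 @ bar 0 tick 0 v(2, 3): C5 above A4
  -> R5 @ bar 0 tick 0 v(0, 3): opens on M3
  -> R3 @ bar 0 tick 1 v(2, 3): C5 above A4
  -> R3 @ bar 0 tick 2 v(2, 3): C5 above A4
  -> R3 @ bar 0 tick 3 v(2, 3): C5 above A4
  -> R2 @ bar 1 tick 0 v(2, 3): C5/A4 m3 -> A4/D4 P5 similar
  -> R3 @ bar 1 tick 0 v(2, 3): A4 above D4
  -> R4 @ bar 1 tick 0 v(0, 2): G3/A4 M2 untreated
  -> R3 @ bar 1 tick 1 v(2, 3): A4 above D4
  -> R3 @ bar 1 tick 2 v(2, 3): A4 above D4
  -> R3 @ bar 1 tick 3 v(2, 3): A4 above D4
  -> R1 @ bar 2 tick 0 v(0, 3): G3/D4 P5 -> F3/C4 P5 similar
  -> R3 @ bar 2 tick 0 v(2, 3): A4 above C4
  -> R3 @ bar 2 tick 1 v(2, 3): A4 above C4
  -> R3 @ bar 2 tick 2 v(2, 3): A4 above C4
  -> R3 @ bar 2 tick 3 v(2, 3): A4 above C4
  -> R2 @ bar 3 tick 0 v(0, 3): F3/C4 P5 -> A3/A4 P8 similar
  -> R4 @ bar 3 tick 0 v(0, 2): A3/G4 m7 untreated
  -> R2 @ bar 4 tick 0 v(0, 3): A3/A4 P8 -> G3/D4 P5 similar
  -> R3 @ bar 4 tick 0 v(2, 3): B4 above D4
  -> R3 @ bar 4 tick 1 v(2, 3): B4 above D4
  -> R3 @ bar 4 tick 2 v(2, 3): B4 above D4
  -> R3 @ bar 4 tick 3 v(2, 3): B4 above D4
  -> R2 @ bar 5 tick 0 v(0, 3): G3/D4 P5 -> B3/B4 P8 similar
  -> R3 @ bar 5 tick 0 v(2, 3): C5 above B4
  -> R4 @ bar 5 tick 0 v(0, 2): B3/C5 m2 untreated
  -> R3 @ bar 5 tick 1 v(2, 3): C5 above B4
  -> R3 @ bar 5 tick 2 v(2, 3): C5 above B4
  -> R3 @ bar 5 tick 3 v(2, 3): C5 above B4
  -> R2 @ bar 6 tick 0 v(2, 3): C5/B4 m2 -> F4/F4 P1 similar
  -> R3 @ bar 6 tick 0 v(1, 2): E5 above F4
  -> R4 @ bar 6 tick 0 v(0, 2): G3/F4 m7 untreated
  -> R4 @ bar 6 tick 0 v(0, 3): G3/F4 m7 untreated
  -> R7 @ bar 6 tick 0 v(3,): B4->F4 leap 6st
  -> R3 @ bar 6 tick 1 v(1, 2): E5 above F4
  -> R3 @ bar 6 tick 2 v(1, 2): E5 above F4
  -> R3 @ bar 6 tick 3 v(1, 2): E5 above F4
  -> R3 @ bar 7 tick 0 v(2, 3): B4 above G4
  -> R7 @ bar 7 tick 0 v(2,): F4->B4 leap 6st
  -> R8 @ bar 7 tick 0 v(0, 3): penult P8 not 3rd/6th
  -> R3 @ bar 7 tick 1 v(2, 3): B4 above G4
  -> R3 @ bar 7 tick 2 v(2, 3): B4 above G4
  -> R3 @ bar 7 tick 3 v(2, 3): B4 above G4
  -> R1 @ bar 8 tick 0 v(1, 2): E4/B4 P5 -> F4/C5 P5 similar
  -> R3 @ bar 8 tick 0 v(2, 3): C5 above A4
  -> R3 @ bar 8 tick 1 v(2, 3): C5 above A4
  -> R3 @ bar 8 tick 2 v(2, 3): C5 above A4
  -> R3 @ bar 8 tick 3 v(2, 3): C5 above A4
  -> R6 @ bar 8 tick 3 v(0, 3): closes on M3

(0, 0, R3, (2, 3))
(0, 0, R5, (0, 3))
(0, 1, R3, (2, 3))
(0, 2, R3, (2, 3))
(0, 3, R3, (2, 3))
(1, 0, R2, (2, 3))
(1, 0, R3, (2, 3))
(1, 0, R4, (0, 2))
(1, 1, R3, (2, 3))
(1, 2, R3, (2, 3))
(1, 3, R3, (2, 3))
(2, 0, R1, (0, 3))
(2, 0, R3, (2, 3))
(2, 1, R3, (2, 3))
(2, 2, R3, (2, 3))
(2, 3, R3, (2, 3))
(3, 0, R2, (0, 3))
(3, 0, R4, (0, 2))
(4, 0, R2, (0, 3))
(4, 0, R3, (2, 3))
(4, 1, R3, (2, 3))
(4, 2, R3, (2, 3))
(4, 3, R3, (2, 3))
(5, 0, R2, (0, 3))
(5, 0, R3, (2, 3))
(5, 0, R4, (0, 2))
(5, 1, R3, (2, 3))
(5, 2, R3, (2, 3))
(5, 3, R3, (2, 3))
(6, 0, R2, (2, 3))
(6, 0, R3, (1, 2))
(6, 0, R4, (0, 2))
(6, 0, R4, (0, 3))
(6, 0, R7, (3,))
(6, 1, R3, (1, 2))
(6, 2, R3, (1, 2))
(6, 3, R3, (1, 2))
(7, 0, R3, (2, 3))
(7, 0, R7, (2,))
(7, 0, R8, (0, 3))
(7, 1, R3, (2, 3))
(7, 2, R3, (2, 3))
(7, 3, R3, (2, 3))
(8, 0, R1, (1, 2))
(8, 0, R3, (2, 3))
(8, 1, R3, (2, 3))
(8, 2, R3, (2, 3))
(8, 3, R3, (2, 3))
(8, 3, R6, (0, 3))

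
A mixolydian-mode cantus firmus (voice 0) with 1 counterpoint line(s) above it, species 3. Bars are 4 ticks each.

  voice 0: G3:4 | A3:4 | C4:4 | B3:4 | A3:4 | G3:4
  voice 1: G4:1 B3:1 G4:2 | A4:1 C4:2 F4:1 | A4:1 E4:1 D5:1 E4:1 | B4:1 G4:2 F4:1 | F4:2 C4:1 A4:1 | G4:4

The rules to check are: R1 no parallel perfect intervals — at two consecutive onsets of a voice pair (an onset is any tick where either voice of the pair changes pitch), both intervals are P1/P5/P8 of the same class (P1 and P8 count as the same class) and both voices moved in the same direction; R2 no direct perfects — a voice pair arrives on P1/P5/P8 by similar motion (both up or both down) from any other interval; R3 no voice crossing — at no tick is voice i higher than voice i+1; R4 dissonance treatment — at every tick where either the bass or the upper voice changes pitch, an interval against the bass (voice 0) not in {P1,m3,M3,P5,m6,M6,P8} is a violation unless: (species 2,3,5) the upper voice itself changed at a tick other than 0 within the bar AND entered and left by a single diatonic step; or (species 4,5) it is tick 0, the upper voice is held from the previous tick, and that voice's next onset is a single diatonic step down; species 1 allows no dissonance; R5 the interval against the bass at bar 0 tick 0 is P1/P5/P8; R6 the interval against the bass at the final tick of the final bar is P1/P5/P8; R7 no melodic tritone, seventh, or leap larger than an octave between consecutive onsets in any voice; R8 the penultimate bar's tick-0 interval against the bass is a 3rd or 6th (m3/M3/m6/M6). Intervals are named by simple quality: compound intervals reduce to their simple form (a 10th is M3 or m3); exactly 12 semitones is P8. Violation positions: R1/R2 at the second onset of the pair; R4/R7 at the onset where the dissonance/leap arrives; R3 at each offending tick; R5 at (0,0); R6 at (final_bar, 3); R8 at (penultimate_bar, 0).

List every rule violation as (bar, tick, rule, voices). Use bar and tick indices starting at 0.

(1, 0, R1, (0, 1))
(2, 2, R4, (0, 1))
(2, 2, R7, (1,))
(2, 3, R7, (1,))
(3, 3, R4, (0, 1))
(5, 0, R1, (0, 1))

bar 0: v0=G3 v1=G4 downbeat P8
bar 1: v0=A3 v1=A4 downbeat P8
bar 2: v0=C4 v1=A4 downbeat M6
bar 3: v0=B3 v1=B4 downbeat P8
bar 4: v0=A3 v1=F4 downbeat m6
bar 5: v0=G3 v1=G4 downbeat P8
  -> R1 @ bar 1 tick 0 v(0, 1): G3/G4 P8 -> A3/A4 P8 similar
  -> R4 @ bar 2 tick 2 v(0, 1): C4/D5 M2 untreated
  -> R7 @ bar 2 tick 2 v(1,): E4->D5 leap 10st
  -> R7 @ bar 2 tick 3 v(1,): D5->E4 leap 10st
  -> R4 @ bar 3 tick 3 v(0, 1): B3/F4 TT untreated
  -> R1 @ bar 5 tick 0 v(0, 1): A3/A4 P8 -> G3/G4 P8 similar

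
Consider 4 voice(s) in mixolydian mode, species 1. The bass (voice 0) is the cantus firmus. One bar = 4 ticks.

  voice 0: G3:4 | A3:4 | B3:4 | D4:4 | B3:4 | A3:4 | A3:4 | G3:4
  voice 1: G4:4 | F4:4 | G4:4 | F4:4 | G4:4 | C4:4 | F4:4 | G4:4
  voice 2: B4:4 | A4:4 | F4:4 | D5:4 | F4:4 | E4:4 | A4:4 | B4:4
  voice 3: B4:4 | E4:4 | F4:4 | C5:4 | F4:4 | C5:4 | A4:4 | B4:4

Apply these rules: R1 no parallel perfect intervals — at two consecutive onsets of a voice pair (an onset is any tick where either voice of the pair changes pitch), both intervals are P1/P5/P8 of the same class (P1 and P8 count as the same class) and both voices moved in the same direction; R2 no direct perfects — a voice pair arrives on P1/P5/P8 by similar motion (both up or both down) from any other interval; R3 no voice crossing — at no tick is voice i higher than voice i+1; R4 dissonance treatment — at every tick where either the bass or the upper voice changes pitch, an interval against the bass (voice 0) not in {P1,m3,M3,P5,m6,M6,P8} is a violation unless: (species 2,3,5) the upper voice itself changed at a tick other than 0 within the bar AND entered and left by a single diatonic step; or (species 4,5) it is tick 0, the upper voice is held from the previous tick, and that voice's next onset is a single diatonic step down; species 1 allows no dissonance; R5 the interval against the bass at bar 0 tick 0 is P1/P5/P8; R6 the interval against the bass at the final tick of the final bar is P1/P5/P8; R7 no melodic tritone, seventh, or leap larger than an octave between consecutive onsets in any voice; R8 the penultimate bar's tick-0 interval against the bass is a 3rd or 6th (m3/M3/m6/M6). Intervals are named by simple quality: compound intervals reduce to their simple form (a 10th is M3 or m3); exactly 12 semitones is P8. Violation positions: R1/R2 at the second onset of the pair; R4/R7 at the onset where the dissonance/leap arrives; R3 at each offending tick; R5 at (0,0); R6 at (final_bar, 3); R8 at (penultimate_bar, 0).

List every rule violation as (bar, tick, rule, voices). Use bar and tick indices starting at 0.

(0, 0, R5, (0, 2))
(0, 0, R5, (0, 3))
(1, 0, R3, (2, 3))
(1, 1, R3, (2, 3))
(1, 2, R3, (2, 3))
(1, 3, R3, (2, 3))
(2, 0, R3, (1, 2))
(2, 0, R4, (0, 2))
(2, 0, R4, (0, 3))
(2, 1, R3, (1, 2))
(2, 2, R3, (1, 2))
(2, 3, R3, (1, 2))
(3, 0, R2, (0, 2))
(3, 0, R3, (2, 3))
(3, 0, R4, (0, 3))
(3, 1, R3, (2, 3))
(3, 2, R3, (2, 3))
(3, 3, R3, (2, 3))
(4, 0, R2, (2, 3))
(4, 0, R3, (1, 2))
(4, 0, R4, (0, 2))
(4, 0, R4, (0, 3))
(4, 1, R3, (1, 2))
(4, 2, R3, (1, 2))
(4, 3, R3, (1, 2))
(5, 0, R2, (0, 2))
(6, 0, R8, (0, 2))
(6, 0, R8, (0, 3))
(7, 0, R1, (2, 3))
(7, 3, R6, (0, 2))
(7, 3, R6, (0, 3))

bar 0: v0=G3 v1=G4 v2=B4 v3=B4 downbeat M3
bar 1: v0=A3 v1=F4 v2=A4 v3=E4 downbeat P5
bar 2: v0=B3 v1=G4 v2=F4 v3=F4 downbeat TT
bar 3: v0=D4 v1=F4 v2=D5 v3=C5 downbeat m7
bar 4: v0=B3 v1=G4 v2=F4 v3=F4 downbeat TT
bar 5: v0=A3 v1=C4 v2=E4 v3=C5 downbeat m3
bar 6: v0=A3 v1=F4 v2=A4 v3=A4 downbeat P8
bar 7: v0=G3 v1=G4 v2=B4 v3=B4 downbeat M3
  -> R5 @ bar 0 tick 0 v(0, 2): opens on M3
  -> R5 @ bar 0 tick 0 v(0, 3): opens on M3
  -> R3 @ bar 1 tick 0 v(2, 3): A4 above E4
  -> R3 @ bar 1 tick 1 v(2, 3): A4 above E4
  -> R3 @ bar 1 tick 2 v(2, 3): A4 above E4
  -> R3 @ bar 1 tick 3 v(2, 3): A4 above E4
  -> R3 @ bar 2 tick 0 v(1, 2): G4 above F4
  -> R4 @ bar 2 tick 0 v(0, 2): B3/F4 TT untreated
  -> R4 @ bar 2 tick 0 v(0, 3): B3/F4 TT untreated
  -> R3 @ bar 2 tick 1 v(1, 2): G4 above F4
  -> R3 @ bar 2 tick 2 v(1, 2): G4 above F4
  -> R3 @ bar 2 tick 3 v(1, 2): G4 above F4
  -> R2 @ bar 3 tick 0 v(0, 2): B3/F4 TT -> D4/D5 P8 similar
  -> R3 @ bar 3 tick 0 v(2, 3): D5 above C5
  -> R4 @ bar 3 tick 0 v(0, 3): D4/C5 m7 untreated
  -> R3 @ bar 3 tick 1 v(2, 3): D5 above C5
  -> R3 @ bar 3 tick 2 v(2, 3): D5 above C5
  -> R3 @ bar 3 tick 3 v(2, 3): D5 above C5
  -> R2 @ bar 4 tick 0 v(2, 3): D5/C5 M2 -> F4/F4 P1 similar
  -> R3 @ bar 4 tick 0 v(1, 2): G4 above F4
  -> R4 @ bar 4 tick 0 v(0, 2): B3/F4 TT untreated
  -> R4 @ bar 4 tick 0 v(0, 3): B3/F4 TT untreated
  -> R3 @ bar 4 tick 1 v(1, 2): G4 above F4
  -> R3 @ bar 4 tick 2 v(1, 2): G4 above F4
  -> R3 @ bar 4 tick 3 v(1, 2): G4 above F4
  -> R2 @ bar 5 tick 0 v(0, 2): B3/F4 TT -> A3/E4 P5 similar
  -> R8 @ bar 6 tick 0 v(0, 2): penult P8 not 3rd/6th
  -> R8 @ bar 6 tick 0 v(0, 3): penult P8 not 3rd/6th
  -> R1 @ bar 7 tick 0 v(2, 3): A4/A4 P1 -> B4/B4 P1 similar
  -> R6 @ bar 7 tick 3 v(0, 2): closes on M3
  -> R6 @ bar 7 tick 3 v(0, 3): closes on M3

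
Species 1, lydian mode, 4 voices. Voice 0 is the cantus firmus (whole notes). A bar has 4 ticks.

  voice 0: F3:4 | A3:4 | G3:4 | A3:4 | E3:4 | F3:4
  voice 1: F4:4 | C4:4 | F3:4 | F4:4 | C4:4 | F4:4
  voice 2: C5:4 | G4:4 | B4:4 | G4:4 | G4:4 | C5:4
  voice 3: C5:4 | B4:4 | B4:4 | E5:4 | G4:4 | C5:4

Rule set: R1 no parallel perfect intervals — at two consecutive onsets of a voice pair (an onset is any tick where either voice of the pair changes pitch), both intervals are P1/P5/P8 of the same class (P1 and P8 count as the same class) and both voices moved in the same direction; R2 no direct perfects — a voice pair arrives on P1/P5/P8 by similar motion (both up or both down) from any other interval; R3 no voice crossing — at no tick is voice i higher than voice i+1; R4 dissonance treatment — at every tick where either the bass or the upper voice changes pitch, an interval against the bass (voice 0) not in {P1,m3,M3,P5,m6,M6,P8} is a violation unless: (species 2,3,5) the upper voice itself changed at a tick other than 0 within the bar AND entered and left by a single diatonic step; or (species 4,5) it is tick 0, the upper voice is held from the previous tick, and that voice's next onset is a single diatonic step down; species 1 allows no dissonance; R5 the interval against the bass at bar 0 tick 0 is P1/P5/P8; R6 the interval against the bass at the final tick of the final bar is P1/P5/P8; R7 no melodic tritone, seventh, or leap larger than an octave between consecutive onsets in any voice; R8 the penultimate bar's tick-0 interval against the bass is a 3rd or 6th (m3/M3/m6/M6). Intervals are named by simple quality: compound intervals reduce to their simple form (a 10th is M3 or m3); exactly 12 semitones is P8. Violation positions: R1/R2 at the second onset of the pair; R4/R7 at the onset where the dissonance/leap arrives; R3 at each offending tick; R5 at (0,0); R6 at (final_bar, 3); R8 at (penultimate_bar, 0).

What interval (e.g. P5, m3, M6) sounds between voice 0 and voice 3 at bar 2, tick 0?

M3

voice 0=G3 voice 3=B4 -> M3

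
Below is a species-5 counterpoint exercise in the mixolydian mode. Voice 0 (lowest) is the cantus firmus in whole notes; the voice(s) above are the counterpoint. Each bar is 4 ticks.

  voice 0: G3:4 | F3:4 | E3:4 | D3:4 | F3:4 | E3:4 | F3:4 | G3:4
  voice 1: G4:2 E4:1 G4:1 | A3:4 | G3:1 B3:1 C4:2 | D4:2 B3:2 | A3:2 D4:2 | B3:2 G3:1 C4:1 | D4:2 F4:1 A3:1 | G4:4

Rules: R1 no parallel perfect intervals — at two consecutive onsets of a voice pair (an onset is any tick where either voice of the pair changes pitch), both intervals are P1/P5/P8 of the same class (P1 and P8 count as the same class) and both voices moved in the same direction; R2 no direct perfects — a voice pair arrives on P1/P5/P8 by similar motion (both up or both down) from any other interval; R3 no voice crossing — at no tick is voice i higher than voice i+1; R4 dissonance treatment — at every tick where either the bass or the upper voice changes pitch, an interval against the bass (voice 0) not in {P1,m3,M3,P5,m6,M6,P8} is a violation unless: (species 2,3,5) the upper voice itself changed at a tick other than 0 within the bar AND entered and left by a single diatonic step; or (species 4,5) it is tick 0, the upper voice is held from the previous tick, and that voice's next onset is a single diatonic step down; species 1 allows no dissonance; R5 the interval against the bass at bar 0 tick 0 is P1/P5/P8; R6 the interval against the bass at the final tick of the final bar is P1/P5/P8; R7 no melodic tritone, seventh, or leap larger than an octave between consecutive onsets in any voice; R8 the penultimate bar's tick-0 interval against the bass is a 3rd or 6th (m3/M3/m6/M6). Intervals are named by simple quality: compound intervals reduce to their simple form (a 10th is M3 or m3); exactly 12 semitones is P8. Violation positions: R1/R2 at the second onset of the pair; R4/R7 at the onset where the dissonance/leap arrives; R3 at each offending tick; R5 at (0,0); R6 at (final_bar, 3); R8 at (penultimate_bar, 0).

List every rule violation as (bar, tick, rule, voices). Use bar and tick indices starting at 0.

bar 0: v0=G3 v1=G4 downbeat P8
bar 1: v0=F3 v1=A3 downbeat M3
bar 2: v0=E3 v1=G3 downbeat m3
bar 3: v0=D3 v1=D4 downbeat P8
bar 4: v0=F3 v1=A3 downbeat M3
bar 5: v0=E3 v1=B3 downbeat P5
bar 6: v0=F3 v1=D4 downbeat M6
bar 7: v0=G3 v1=G4 downbeat P8
  -> R7 @ bar 1 tick 0 v(1,): G4->A3 leap 10st
  -> R2 @ bar 5 tick 0 v(0, 1): F3/D4 M6 -> E3/B3 P5 similar
  -> R2 @ bar 7 tick 0 v(0, 1): F3/A3 M3 -> G3/G4 P8 similar
  -> R7 @ bar 7 tick 0 v(1,): A3->G4 leap 10st

(1, 0, R7, (1,))
(5, 0, R2, (0, 1))
(7, 0, R2, (0, 1))
(7, 0, R7, (1,))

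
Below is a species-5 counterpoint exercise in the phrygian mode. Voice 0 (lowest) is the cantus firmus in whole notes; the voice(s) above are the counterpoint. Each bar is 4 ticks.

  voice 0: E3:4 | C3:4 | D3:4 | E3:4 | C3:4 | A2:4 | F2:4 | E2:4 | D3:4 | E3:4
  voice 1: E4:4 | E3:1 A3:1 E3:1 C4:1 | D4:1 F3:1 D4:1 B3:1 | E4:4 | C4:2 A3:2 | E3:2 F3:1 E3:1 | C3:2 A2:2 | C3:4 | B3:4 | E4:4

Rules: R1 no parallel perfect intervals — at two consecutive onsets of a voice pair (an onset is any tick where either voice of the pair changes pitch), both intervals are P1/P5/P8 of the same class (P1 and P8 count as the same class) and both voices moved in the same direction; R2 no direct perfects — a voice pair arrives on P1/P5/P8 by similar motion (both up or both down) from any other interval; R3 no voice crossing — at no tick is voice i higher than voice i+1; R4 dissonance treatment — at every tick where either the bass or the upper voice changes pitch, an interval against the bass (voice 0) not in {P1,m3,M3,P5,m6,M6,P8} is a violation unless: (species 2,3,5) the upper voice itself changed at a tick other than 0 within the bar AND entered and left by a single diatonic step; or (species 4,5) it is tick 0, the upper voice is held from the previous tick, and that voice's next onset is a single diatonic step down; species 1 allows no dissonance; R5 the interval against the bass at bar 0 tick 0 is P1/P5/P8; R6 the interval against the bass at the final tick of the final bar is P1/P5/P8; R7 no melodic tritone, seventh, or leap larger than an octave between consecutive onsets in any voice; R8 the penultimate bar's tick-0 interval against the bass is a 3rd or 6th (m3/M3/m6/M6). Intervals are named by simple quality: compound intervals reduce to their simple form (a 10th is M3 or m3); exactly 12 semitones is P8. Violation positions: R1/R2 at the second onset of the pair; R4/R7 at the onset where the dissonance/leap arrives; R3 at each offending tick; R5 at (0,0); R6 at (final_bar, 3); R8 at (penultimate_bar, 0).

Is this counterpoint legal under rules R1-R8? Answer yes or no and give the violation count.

bar 0: v0=E3 v1=E4 (P8)
bar 1: v0=C3 v1=E3 (M3)
bar 2: v0=D3 v1=D4 (P8)
bar 3: v0=E3 v1=E4 (P8)
bar 4: v0=C3 v1=C4 (P8)
bar 5: v0=A2 v1=E3 (P5)
bar 6: v0=F2 v1=C3 (P5)
bar 7: v0=E2 v1=C3 (m6)
bar 8: v0=D3 v1=B3 (M6)
bar 9: v0=E3 v1=E4 (P8)
  R1 @ bar2.0: C3/C4 P8 -> D3/D4 P8 similar
  R2 @ bar3.0: D3/B3 M6 -> E3/E4 P8 similar
  R1 @ bar4.0: E3/E4 P8 -> C3/C4 P8 similar
  R2 @ bar5.0: C3/A3 M6 -> A2/E3 P5 similar
  R1 @ bar6.0: A2/E3 P5 -> F2/C3 P5 similar
  R7 @ bar8.0: E2->D3 leap 10st
  R7 @ bar8.0: C3->B3 leap 11st
  R2 @ bar9.0: D3/B3 M6 -> E3/E4 P8 similar

No (8 violations)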